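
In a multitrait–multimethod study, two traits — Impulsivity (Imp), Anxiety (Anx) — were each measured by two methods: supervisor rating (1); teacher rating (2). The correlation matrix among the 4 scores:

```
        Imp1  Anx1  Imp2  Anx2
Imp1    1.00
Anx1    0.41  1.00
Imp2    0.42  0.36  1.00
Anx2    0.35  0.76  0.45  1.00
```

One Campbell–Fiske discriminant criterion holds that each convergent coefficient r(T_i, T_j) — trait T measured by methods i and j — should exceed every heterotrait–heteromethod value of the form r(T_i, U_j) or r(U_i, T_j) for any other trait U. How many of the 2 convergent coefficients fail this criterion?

0

Convergent coefficients and their comparison sets:
Imp (methods 1·2): 0.42 vs {0.35, 0.36} → pass.
Anx (methods 1·2): 0.76 vs {0.36, 0.35} → pass.
0 of 2 fail.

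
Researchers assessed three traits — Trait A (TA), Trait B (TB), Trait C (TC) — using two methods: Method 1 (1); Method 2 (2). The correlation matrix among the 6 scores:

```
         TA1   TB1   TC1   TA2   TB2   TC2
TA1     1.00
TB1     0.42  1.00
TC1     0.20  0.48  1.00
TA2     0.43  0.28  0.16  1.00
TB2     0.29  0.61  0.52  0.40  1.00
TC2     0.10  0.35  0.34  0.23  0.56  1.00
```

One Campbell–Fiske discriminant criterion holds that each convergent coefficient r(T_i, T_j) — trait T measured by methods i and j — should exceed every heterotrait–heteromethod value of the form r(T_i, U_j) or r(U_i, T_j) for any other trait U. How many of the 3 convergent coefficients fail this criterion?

1

Convergent coefficients and their comparison sets:
TA (methods 1·2): 0.43 vs {0.29, 0.28, 0.10, 0.16} → pass.
TB (methods 1·2): 0.61 vs {0.28, 0.29, 0.35, 0.52} → pass.
TC (methods 1·2): 0.34 vs {0.16, 0.10, 0.52, 0.35} → fail.
1 of 3 fail.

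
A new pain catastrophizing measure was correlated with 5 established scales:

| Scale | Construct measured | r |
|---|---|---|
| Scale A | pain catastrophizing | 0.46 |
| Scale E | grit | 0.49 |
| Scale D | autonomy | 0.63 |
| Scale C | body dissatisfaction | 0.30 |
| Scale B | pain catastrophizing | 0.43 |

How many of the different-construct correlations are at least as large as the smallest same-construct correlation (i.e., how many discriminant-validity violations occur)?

2

Convergent (same construct = pain catastrophizing): Scale A, Scale B.
Smallest convergent = 0.43. Discriminant values: 0.49, 0.63, 0.30; count ≥ 0.43 → 2.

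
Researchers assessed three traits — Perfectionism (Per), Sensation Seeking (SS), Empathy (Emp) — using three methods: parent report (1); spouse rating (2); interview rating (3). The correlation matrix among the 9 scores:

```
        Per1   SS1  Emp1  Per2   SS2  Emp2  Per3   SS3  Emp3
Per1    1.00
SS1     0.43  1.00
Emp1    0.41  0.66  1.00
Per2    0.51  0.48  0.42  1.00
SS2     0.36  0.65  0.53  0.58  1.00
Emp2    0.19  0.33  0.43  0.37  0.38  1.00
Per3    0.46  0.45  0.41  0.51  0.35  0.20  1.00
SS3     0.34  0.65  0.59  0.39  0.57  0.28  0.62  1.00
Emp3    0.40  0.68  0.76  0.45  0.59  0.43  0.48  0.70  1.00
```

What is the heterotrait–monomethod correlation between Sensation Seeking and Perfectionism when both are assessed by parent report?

Different traits, same method: r(SS1, Per1) = 0.43.

0.43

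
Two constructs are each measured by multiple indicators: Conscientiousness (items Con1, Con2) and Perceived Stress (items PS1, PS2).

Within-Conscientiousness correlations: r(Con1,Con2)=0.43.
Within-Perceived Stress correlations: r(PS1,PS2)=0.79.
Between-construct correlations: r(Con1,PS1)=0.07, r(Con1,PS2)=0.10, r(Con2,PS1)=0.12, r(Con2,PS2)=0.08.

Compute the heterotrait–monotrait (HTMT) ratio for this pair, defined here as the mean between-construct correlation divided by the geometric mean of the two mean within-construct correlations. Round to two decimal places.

Between-construct mean = 0.37/4 = 0.0925.
Mean within-Con = 0.43/1 = 0.4300; mean within-PS = 0.79/1 = 0.7900.
Geometric mean = √(0.4300 × 0.7900) = 0.5828.
HTMT = 0.0925 / 0.5828 = 0.16.

0.16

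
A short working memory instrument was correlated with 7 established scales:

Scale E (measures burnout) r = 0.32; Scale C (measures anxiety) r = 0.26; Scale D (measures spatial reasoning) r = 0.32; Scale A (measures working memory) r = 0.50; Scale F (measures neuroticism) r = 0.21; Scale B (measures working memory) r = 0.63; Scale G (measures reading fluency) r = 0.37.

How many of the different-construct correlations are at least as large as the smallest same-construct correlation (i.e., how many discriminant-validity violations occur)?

Convergent (same construct = working memory): Scale A, Scale B.
Smallest convergent = 0.50. Discriminant values: 0.32, 0.26, 0.32, 0.21, 0.37; count ≥ 0.50 → 0.

0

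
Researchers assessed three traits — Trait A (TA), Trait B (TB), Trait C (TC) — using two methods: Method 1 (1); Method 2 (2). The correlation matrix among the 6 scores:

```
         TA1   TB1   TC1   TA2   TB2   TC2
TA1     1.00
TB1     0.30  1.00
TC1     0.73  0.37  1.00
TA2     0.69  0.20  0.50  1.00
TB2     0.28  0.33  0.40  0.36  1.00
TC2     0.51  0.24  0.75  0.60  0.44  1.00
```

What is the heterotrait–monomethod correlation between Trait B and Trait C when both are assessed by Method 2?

Different traits, same method: r(TB2, TC2) = 0.44.

0.44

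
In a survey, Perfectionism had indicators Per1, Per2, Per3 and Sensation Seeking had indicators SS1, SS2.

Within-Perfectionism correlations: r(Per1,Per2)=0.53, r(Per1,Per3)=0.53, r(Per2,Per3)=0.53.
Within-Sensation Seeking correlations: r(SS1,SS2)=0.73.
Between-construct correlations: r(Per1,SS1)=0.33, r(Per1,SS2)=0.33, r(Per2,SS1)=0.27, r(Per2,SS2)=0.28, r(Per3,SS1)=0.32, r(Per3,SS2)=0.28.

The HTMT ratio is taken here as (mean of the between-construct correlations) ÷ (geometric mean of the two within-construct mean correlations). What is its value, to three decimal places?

Mean heterotrait r = 1.81/6 = 0.3017.
Mean within-Per = 1.59/3 = 0.5300; mean within-SS = 0.73/1 = 0.7300.
Geometric mean = √(0.5300 × 0.7300) = 0.6220.
HTMT = 0.3017 / 0.6220 = 0.485.

0.485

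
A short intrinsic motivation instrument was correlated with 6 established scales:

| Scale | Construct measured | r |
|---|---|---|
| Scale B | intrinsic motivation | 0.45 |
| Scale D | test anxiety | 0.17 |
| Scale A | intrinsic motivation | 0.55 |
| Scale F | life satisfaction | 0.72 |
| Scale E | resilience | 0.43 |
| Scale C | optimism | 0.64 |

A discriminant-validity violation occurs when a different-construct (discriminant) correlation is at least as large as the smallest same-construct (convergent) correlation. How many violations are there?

Convergent (same construct = intrinsic motivation): Scale B, Scale A.
Smallest convergent = 0.45. Discriminant values: 0.17, 0.72, 0.43, 0.64; count ≥ 0.45 → 2.

2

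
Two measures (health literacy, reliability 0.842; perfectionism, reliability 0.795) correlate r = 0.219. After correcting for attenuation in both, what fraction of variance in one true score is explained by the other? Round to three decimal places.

Disattenuated r = 0.219 / √(0.842 × 0.795) = 0.219 / 0.8182 = 0.2677.
Shared true-score variance = 0.2677² = 0.0717 ≈ 0.072.

0.072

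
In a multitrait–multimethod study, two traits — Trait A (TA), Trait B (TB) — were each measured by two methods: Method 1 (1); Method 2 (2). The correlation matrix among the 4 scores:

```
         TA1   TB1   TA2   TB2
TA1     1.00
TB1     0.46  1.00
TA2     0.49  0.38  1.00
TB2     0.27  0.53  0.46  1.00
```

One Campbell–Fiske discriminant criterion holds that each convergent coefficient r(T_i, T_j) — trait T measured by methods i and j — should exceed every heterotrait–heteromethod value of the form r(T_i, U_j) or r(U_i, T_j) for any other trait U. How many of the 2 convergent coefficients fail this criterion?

0

Checking each validity diagonal entry against its comparison values:
TA (methods 1·2): 0.49 vs {0.27, 0.38} → pass.
TB (methods 1·2): 0.53 vs {0.38, 0.27} → pass.
0 of 2 fail.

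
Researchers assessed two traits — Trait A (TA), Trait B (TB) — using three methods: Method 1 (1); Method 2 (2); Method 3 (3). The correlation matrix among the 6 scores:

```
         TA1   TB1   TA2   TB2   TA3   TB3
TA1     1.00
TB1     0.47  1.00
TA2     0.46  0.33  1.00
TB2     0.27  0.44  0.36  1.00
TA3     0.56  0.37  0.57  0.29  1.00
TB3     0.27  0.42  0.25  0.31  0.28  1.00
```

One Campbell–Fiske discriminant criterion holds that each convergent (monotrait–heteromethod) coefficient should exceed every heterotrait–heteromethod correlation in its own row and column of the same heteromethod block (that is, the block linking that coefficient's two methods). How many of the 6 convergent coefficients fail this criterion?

Each convergent coefficient versus the relevant comparison correlations:
TA (methods 1·2): 0.46 vs {0.27, 0.33} → pass.
TA (methods 1·3): 0.56 vs {0.27, 0.37} → pass.
TA (methods 2·3): 0.57 vs {0.25, 0.29} → pass.
TB (methods 1·2): 0.44 vs {0.33, 0.27} → pass.
TB (methods 1·3): 0.42 vs {0.37, 0.27} → pass.
TB (methods 2·3): 0.31 vs {0.29, 0.25} → pass.
0 of 6 fail.

0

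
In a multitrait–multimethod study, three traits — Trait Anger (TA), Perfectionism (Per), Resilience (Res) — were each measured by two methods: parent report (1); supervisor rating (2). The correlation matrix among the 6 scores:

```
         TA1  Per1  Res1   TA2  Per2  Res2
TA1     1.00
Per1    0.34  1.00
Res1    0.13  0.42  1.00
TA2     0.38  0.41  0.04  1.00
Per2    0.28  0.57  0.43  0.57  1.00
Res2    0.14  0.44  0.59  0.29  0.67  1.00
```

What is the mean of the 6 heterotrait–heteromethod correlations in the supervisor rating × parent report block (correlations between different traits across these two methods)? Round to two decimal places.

0.29

HTHM values (method 2 × method 1): 0.41, 0.04, 0.28, 0.43, 0.14, 0.44; mean = 1.74/6 = 0.29.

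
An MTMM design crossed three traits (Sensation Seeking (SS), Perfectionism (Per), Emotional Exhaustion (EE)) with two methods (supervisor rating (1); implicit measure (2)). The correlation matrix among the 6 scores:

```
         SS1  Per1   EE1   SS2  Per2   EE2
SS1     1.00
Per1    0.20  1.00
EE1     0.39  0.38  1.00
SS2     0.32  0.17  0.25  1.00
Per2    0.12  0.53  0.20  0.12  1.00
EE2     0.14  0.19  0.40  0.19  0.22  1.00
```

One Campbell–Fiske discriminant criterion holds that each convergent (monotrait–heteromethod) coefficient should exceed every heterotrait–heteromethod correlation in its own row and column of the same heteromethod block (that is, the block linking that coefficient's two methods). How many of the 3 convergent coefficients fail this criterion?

Checking each validity diagonal entry against its comparison values:
SS (methods 1·2): 0.32 vs {0.12, 0.17, 0.14, 0.25} → pass.
Per (methods 1·2): 0.53 vs {0.17, 0.12, 0.19, 0.20} → pass.
EE (methods 1·2): 0.40 vs {0.25, 0.14, 0.20, 0.19} → pass.
0 of 3 fail.

0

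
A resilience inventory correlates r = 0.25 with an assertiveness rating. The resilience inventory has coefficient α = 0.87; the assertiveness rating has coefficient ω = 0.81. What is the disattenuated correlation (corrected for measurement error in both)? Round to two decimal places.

r_true = r_obs / √(r_xx · r_yy) = 0.25 / √(0.87 × 0.81) = 0.25 / √0.7047 = 0.25 / 0.8395 ≈ 0.30.

0.30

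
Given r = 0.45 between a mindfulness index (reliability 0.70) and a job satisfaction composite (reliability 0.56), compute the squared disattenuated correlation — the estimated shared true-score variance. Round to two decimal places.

0.52

Disattenuated r = 0.45 / √(0.70 × 0.56) = 0.45 / 0.6261 = 0.7187.
Shared true-score variance = 0.7187² = 0.5165 ≈ 0.52.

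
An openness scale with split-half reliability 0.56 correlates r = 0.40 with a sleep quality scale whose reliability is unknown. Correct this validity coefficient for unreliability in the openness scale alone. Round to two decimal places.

0.53

Single correction: r_c = r_obs / √r_xx = 0.40 / √0.56 = 0.40 / 0.7483 ≈ 0.53.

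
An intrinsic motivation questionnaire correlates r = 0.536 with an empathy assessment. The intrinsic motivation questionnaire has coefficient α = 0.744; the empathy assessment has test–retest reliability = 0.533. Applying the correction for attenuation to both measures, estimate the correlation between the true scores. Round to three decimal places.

r_true = r_obs / √(r_xx · r_yy) = 0.536 / √(0.744 × 0.533) = 0.536 / √0.396552 = 0.536 / 0.6297 ≈ 0.851.

0.851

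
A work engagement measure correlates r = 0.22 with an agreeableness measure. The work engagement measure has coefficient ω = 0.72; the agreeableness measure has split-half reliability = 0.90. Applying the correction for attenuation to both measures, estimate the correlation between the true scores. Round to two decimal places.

r_true = r_obs / √(r_xx · r_yy) = 0.22 / √(0.72 × 0.90) = 0.22 / √0.6480 = 0.22 / 0.8050 ≈ 0.27.

0.27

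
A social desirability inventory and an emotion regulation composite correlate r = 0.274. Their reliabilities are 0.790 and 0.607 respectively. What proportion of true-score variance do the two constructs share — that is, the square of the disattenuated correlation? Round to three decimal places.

Disattenuated r = 0.274 / √(0.790 × 0.607) = 0.274 / 0.6925 = 0.3957.
Shared true-score variance = 0.3957² = 0.1566 ≈ 0.157.

0.157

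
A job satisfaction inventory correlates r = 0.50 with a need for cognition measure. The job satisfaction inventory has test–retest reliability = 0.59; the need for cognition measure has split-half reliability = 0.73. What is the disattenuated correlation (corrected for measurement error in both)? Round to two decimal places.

r_true = r_obs / √(r_xx · r_yy) = 0.50 / √(0.59 × 0.73) = 0.50 / √0.4307 = 0.50 / 0.6563 ≈ 0.76.

0.76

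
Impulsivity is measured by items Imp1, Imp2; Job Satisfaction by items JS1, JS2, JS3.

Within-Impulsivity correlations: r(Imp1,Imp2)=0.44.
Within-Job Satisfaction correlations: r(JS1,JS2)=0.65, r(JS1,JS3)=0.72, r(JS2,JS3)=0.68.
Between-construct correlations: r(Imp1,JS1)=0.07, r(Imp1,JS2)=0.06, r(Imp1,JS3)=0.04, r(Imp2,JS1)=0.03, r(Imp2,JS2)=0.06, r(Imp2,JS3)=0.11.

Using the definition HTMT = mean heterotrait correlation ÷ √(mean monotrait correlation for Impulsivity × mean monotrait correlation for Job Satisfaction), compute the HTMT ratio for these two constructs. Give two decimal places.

Between-construct mean = 0.37/6 = 0.0617.
Mean within-Imp = 0.44/1 = 0.4400; mean within-JS = 2.05/3 = 0.6833.
Geometric mean = √(0.4400 × 0.6833) = 0.5483.
HTMT = 0.0617 / 0.5483 = 0.11.

0.11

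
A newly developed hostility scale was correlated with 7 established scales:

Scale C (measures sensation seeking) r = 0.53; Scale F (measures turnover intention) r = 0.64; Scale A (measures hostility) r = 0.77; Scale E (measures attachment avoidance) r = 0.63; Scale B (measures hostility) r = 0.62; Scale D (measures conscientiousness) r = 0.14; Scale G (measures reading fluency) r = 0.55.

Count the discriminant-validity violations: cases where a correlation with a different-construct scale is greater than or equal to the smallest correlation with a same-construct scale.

2

Convergent (same construct = hostility): Scale A, Scale B.
Smallest convergent = 0.62. Discriminant values: 0.53, 0.64, 0.63, 0.14, 0.55; count ≥ 0.62 → 2.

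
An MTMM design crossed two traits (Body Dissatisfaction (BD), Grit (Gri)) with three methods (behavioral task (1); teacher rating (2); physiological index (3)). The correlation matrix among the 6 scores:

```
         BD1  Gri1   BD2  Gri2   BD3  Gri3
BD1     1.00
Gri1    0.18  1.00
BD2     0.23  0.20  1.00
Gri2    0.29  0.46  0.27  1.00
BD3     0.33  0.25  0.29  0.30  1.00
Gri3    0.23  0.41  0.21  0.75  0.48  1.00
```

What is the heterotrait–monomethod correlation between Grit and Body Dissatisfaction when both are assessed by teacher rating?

0.27

Different traits, same method: r(Gri2, BD2) = 0.27.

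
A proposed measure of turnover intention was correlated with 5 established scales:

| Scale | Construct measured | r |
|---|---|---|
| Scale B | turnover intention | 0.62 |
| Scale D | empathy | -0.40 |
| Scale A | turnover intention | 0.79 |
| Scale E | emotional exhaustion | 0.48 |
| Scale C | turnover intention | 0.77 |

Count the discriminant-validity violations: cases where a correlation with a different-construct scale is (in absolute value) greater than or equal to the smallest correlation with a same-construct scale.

Convergent (same construct = turnover intention): Scale B, Scale A, Scale C.
Smallest convergent = 0.62. Discriminant |r|: 0.40, 0.48; count ≥ 0.62 → 0.

0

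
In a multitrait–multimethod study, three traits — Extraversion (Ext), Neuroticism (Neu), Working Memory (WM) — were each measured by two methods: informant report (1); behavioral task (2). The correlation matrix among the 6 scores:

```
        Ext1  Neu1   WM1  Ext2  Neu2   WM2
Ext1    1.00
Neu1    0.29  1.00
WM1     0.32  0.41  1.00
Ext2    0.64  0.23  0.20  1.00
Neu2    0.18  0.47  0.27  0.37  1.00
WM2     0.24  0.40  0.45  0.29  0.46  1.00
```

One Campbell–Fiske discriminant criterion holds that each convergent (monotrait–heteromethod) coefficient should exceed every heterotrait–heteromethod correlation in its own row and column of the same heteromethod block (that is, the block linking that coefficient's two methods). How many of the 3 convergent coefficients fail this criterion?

Each convergent coefficient versus the relevant comparison correlations:
Ext (methods 1·2): 0.64 vs {0.18, 0.23, 0.24, 0.20} → pass.
Neu (methods 1·2): 0.47 vs {0.23, 0.18, 0.40, 0.27} → pass.
WM (methods 1·2): 0.45 vs {0.20, 0.24, 0.27, 0.40} → pass.
0 of 3 fail.

0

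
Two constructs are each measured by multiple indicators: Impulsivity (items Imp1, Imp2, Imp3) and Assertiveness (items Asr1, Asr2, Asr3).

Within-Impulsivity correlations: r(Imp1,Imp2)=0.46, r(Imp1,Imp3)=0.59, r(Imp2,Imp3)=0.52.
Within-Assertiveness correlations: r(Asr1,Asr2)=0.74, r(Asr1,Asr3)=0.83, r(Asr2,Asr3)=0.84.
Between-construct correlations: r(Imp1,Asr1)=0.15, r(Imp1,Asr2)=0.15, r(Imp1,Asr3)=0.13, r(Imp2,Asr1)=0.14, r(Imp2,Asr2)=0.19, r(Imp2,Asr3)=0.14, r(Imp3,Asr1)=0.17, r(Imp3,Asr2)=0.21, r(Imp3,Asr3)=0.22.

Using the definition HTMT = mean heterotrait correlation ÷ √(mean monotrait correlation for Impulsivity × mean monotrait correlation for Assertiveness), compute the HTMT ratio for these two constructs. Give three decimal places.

Between-construct mean = 1.50/9 = 0.1667.
Mean within-Imp = 1.57/3 = 0.5233; mean within-Asr = 2.41/3 = 0.8033.
Geometric mean = √(0.5233 × 0.8033) = 0.6484.
HTMT = 0.1667 / 0.6484 = 0.257.

0.257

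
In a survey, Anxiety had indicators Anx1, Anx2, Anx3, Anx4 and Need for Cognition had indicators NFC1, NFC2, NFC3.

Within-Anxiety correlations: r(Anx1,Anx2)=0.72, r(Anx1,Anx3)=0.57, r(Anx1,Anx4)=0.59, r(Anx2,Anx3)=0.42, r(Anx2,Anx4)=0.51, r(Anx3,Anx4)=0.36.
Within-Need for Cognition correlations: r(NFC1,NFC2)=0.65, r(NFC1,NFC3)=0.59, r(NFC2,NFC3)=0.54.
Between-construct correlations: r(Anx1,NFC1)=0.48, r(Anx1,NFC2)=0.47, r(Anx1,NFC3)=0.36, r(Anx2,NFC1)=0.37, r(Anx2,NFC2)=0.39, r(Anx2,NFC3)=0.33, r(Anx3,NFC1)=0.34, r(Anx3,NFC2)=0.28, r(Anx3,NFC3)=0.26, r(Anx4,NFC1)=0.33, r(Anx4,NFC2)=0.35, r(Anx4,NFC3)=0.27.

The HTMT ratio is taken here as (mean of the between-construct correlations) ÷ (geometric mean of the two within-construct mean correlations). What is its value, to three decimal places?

0.630

Mean between = 4.23/12 = 0.3525.
Mean within-Anx = 3.17/6 = 0.5283; mean within-NFC = 1.78/3 = 0.5933.
Geometric mean = √(0.5283 × 0.5933) = 0.5599.
HTMT = 0.3525 / 0.5599 = 0.630.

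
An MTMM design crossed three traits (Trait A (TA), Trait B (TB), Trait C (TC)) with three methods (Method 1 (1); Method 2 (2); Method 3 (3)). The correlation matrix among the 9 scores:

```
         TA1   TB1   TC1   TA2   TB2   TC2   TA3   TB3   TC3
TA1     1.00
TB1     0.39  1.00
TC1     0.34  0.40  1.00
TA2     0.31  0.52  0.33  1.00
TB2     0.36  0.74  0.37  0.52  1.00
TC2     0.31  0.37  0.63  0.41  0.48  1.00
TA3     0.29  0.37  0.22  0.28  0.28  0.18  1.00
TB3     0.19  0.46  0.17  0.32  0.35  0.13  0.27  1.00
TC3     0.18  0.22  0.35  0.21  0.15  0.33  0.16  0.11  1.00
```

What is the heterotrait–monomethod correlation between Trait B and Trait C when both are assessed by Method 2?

Different traits, same method: r(TB2, TC2) = 0.48.

0.48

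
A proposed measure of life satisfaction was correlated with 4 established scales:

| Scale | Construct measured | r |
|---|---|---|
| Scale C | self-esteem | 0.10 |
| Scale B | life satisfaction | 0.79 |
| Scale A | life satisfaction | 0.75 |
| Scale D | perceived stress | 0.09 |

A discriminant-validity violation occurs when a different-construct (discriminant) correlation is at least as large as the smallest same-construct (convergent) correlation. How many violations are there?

0

Convergent (same construct = life satisfaction): Scale B, Scale A.
Smallest convergent = 0.75. Discriminant values: 0.10, 0.09; count ≥ 0.75 → 0.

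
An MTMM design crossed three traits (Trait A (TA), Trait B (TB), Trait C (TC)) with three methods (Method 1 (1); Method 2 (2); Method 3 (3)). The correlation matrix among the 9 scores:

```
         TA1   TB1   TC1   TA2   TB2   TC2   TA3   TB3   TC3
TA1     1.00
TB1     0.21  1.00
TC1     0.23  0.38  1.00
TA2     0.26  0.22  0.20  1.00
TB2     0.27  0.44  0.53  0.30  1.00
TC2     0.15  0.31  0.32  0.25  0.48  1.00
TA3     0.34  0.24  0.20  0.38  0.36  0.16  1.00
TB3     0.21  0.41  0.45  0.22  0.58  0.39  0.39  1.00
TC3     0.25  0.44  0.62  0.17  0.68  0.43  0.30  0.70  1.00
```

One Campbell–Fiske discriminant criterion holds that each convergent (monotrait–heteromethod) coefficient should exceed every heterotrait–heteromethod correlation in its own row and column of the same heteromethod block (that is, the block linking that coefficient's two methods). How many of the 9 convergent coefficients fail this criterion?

6

Convergent coefficients and their comparison sets:
TA (methods 1·2): 0.26 vs {0.27, 0.22, 0.15, 0.20} → fail.
TA (methods 1·3): 0.34 vs {0.21, 0.24, 0.25, 0.20} → pass.
TA (methods 2·3): 0.38 vs {0.22, 0.36, 0.17, 0.16} → pass.
TB (methods 1·2): 0.44 vs {0.22, 0.27, 0.31, 0.53} → fail.
TB (methods 1·3): 0.41 vs {0.24, 0.21, 0.44, 0.45} → fail.
TB (methods 2·3): 0.58 vs {0.36, 0.22, 0.68, 0.39} → fail.
TC (methods 1·2): 0.32 vs {0.20, 0.15, 0.53, 0.31} → fail.
TC (methods 1·3): 0.62 vs {0.20, 0.25, 0.45, 0.44} → pass.
TC (methods 2·3): 0.43 vs {0.16, 0.17, 0.39, 0.68} → fail.
6 of 9 fail.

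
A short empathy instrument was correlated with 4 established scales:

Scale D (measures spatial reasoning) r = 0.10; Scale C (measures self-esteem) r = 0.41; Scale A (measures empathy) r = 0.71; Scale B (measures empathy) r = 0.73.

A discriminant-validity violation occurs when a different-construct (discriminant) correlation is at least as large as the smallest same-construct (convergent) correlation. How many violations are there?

Convergent (same construct = empathy): Scale A, Scale B.
Smallest convergent = 0.71. Discriminant values: 0.10, 0.41; count ≥ 0.71 → 0.

0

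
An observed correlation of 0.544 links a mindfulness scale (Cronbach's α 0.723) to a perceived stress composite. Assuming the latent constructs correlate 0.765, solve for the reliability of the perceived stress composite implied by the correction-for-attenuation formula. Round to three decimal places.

0.699

r_true = r_obs / √(r_xx · r_yy) ⇒ 0.765 = 0.544 / √(0.723 · r_yy).
√(0.723 · r_yy) = 0.544 / 0.765 = 0.7111; 0.723 · r_yy = 0.5057; r_yy = 0.5057 / 0.723 ≈ 0.699.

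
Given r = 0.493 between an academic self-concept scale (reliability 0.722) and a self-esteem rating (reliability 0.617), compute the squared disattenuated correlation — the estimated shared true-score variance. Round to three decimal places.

0.546

Disattenuated r = 0.493 / √(0.722 × 0.617) = 0.493 / 0.6674 = 0.7387.
Shared true-score variance = 0.7387² = 0.5457 ≈ 0.546.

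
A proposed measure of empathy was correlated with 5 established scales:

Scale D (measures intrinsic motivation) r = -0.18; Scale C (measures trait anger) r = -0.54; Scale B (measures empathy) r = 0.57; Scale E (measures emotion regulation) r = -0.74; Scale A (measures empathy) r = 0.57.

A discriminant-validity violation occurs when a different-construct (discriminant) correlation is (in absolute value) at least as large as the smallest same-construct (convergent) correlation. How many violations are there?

1

Convergent (same construct = empathy): Scale B, Scale A.
Smallest convergent = 0.57. Discriminant |r|: 0.18, 0.54, 0.74; count ≥ 0.57 → 1.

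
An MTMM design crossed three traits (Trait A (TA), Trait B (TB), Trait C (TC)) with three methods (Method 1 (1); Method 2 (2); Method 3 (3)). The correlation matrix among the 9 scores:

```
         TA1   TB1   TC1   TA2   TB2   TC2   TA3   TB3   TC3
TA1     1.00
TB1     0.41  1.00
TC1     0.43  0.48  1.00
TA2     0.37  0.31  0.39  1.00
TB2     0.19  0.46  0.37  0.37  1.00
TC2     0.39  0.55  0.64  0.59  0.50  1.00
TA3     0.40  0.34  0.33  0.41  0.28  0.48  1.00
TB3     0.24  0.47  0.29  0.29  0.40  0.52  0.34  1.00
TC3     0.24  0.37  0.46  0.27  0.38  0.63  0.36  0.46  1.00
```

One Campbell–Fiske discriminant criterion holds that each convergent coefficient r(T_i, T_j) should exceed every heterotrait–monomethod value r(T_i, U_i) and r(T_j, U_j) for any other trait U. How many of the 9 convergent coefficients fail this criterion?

7

Checking each validity diagonal entry against its comparison values:
TA (methods 1·2): 0.37 vs {0.41, 0.37, 0.43, 0.59} → fail.
TA (methods 1·3): 0.40 vs {0.41, 0.34, 0.43, 0.36} → fail.
TA (methods 2·3): 0.41 vs {0.37, 0.34, 0.59, 0.36} → fail.
TB (methods 1·2): 0.46 vs {0.41, 0.37, 0.48, 0.50} → fail.
TB (methods 1·3): 0.47 vs {0.41, 0.34, 0.48, 0.46} → fail.
TB (methods 2·3): 0.40 vs {0.37, 0.34, 0.50, 0.46} → fail.
TC (methods 1·2): 0.64 vs {0.43, 0.59, 0.48, 0.50} → pass.
TC (methods 1·3): 0.46 vs {0.43, 0.36, 0.48, 0.46} → fail.
TC (methods 2·3): 0.63 vs {0.59, 0.36, 0.50, 0.46} → pass.
7 of 9 fail.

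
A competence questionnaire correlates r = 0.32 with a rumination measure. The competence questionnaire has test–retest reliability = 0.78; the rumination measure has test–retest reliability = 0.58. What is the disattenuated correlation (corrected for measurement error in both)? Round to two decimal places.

0.48

r_true = r_obs / √(r_xx · r_yy) = 0.32 / √(0.78 × 0.58) = 0.32 / √0.4524 = 0.32 / 0.6726 ≈ 0.48.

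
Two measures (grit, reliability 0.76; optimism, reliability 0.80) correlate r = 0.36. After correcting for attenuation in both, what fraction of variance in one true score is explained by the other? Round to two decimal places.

0.21

Disattenuated r = 0.36 / √(0.76 × 0.80) = 0.36 / 0.7797 = 0.4617.
Shared true-score variance = 0.4617² = 0.2132 ≈ 0.21.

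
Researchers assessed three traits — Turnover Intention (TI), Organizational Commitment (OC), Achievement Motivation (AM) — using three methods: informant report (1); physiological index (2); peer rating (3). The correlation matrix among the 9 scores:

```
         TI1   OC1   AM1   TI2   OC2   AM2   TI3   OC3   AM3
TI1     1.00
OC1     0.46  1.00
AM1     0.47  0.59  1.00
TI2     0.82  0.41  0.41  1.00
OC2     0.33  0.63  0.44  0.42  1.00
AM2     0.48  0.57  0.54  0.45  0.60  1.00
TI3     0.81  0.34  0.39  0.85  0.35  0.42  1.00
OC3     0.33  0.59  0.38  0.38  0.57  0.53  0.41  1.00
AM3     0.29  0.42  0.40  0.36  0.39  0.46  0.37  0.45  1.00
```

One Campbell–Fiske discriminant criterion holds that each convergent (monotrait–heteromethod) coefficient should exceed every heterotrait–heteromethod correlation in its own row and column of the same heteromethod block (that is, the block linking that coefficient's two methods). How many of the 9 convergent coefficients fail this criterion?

Checking each validity diagonal entry against its comparison values:
TI (methods 1·2): 0.82 vs {0.33, 0.41, 0.48, 0.41} → pass.
TI (methods 1·3): 0.81 vs {0.33, 0.34, 0.29, 0.39} → pass.
TI (methods 2·3): 0.85 vs {0.38, 0.35, 0.36, 0.42} → pass.
OC (methods 1·2): 0.63 vs {0.41, 0.33, 0.57, 0.44} → pass.
OC (methods 1·3): 0.59 vs {0.34, 0.33, 0.42, 0.38} → pass.
OC (methods 2·3): 0.57 vs {0.35, 0.38, 0.39, 0.53} → pass.
AM (methods 1·2): 0.54 vs {0.41, 0.48, 0.44, 0.57} → fail.
AM (methods 1·3): 0.40 vs {0.39, 0.29, 0.38, 0.42} → fail.
AM (methods 2·3): 0.46 vs {0.42, 0.36, 0.53, 0.39} → fail.
3 of 9 fail.

3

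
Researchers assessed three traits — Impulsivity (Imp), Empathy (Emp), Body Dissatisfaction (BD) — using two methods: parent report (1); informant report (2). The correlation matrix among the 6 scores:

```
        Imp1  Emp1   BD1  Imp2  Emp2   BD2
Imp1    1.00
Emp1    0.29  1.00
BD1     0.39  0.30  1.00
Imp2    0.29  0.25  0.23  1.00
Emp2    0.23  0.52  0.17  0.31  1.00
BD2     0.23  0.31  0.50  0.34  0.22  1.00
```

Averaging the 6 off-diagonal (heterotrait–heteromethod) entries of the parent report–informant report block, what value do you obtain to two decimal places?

0.24

HTHM values (method 1 × method 2): 0.23, 0.23, 0.25, 0.31, 0.23, 0.17; mean = 1.42/6 = 0.24.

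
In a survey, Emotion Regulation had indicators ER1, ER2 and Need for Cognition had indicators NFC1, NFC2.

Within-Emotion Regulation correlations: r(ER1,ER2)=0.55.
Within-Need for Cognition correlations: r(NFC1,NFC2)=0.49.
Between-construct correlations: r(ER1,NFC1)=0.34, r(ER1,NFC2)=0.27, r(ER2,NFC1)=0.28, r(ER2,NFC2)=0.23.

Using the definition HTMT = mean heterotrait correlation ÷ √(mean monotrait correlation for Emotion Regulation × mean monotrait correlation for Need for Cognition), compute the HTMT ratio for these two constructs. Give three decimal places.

Mean heterotrait r = 1.12/4 = 0.2800.
Mean within-ER = 0.55/1 = 0.5500; mean within-NFC = 0.49/1 = 0.4900.
Geometric mean = √(0.5500 × 0.4900) = 0.5191.
HTMT = 0.2800 / 0.5191 = 0.539.

0.539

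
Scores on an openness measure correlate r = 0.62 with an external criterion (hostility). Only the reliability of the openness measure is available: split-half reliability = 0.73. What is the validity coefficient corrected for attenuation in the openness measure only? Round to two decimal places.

0.73

Single correction: r_c = r_obs / √r_xx = 0.62 / √0.73 = 0.62 / 0.8544 ≈ 0.73.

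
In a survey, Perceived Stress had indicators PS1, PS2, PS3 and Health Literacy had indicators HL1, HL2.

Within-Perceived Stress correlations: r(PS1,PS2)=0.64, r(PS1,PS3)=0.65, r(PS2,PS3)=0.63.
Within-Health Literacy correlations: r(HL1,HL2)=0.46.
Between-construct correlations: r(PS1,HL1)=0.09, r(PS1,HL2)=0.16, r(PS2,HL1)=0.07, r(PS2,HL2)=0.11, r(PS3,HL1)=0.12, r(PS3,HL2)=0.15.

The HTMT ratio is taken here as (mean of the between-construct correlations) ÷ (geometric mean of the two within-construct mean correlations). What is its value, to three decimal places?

0.215

Mean between = 0.70/6 = 0.1167.
Mean within-PS = 1.92/3 = 0.6400; mean within-HL = 0.46/1 = 0.4600.
Geometric mean = √(0.6400 × 0.4600) = 0.5426.
HTMT = 0.1167 / 0.5426 = 0.215.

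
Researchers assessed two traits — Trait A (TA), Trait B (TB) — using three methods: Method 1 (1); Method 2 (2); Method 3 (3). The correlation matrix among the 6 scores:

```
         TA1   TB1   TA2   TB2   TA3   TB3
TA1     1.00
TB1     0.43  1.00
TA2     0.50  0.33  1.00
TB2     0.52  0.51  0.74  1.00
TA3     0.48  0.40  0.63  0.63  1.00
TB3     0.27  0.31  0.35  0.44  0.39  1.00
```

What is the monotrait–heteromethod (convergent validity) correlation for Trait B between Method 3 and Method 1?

0.31

Same trait (TB), different methods: r(TB3, TB1) = 0.31.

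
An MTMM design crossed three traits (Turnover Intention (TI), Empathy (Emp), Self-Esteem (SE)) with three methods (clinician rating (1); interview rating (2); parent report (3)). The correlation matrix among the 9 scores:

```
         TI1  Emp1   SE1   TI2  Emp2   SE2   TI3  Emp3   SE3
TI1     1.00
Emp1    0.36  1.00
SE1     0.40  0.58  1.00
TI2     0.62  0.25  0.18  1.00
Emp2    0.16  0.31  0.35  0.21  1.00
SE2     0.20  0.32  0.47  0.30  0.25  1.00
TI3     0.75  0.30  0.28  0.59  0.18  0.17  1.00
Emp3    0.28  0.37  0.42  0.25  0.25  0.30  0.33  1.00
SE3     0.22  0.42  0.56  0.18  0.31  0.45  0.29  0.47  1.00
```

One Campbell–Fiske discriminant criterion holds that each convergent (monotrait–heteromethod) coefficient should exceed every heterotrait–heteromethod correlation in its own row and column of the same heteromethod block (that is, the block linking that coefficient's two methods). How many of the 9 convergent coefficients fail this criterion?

Checking each validity diagonal entry against its comparison values:
TI (methods 1·2): 0.62 vs {0.16, 0.25, 0.20, 0.18} → pass.
TI (methods 1·3): 0.75 vs {0.28, 0.30, 0.22, 0.28} → pass.
TI (methods 2·3): 0.59 vs {0.25, 0.18, 0.18, 0.17} → pass.
Emp (methods 1·2): 0.31 vs {0.25, 0.16, 0.32, 0.35} → fail.
Emp (methods 1·3): 0.37 vs {0.30, 0.28, 0.42, 0.42} → fail.
Emp (methods 2·3): 0.25 vs {0.18, 0.25, 0.31, 0.30} → fail.
SE (methods 1·2): 0.47 vs {0.18, 0.20, 0.35, 0.32} → pass.
SE (methods 1·3): 0.56 vs {0.28, 0.22, 0.42, 0.42} → pass.
SE (methods 2·3): 0.45 vs {0.17, 0.18, 0.30, 0.31} → pass.
3 of 9 fail.

3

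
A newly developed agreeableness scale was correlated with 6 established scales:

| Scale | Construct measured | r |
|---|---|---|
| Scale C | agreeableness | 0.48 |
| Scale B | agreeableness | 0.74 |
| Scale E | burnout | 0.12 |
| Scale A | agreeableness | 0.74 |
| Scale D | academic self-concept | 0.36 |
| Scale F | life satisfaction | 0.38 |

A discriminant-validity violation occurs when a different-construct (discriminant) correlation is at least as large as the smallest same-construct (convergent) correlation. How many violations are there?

Convergent (same construct = agreeableness): Scale C, Scale B, Scale A.
Smallest convergent = 0.48. Discriminant values: 0.12, 0.36, 0.38; count ≥ 0.48 → 0.

0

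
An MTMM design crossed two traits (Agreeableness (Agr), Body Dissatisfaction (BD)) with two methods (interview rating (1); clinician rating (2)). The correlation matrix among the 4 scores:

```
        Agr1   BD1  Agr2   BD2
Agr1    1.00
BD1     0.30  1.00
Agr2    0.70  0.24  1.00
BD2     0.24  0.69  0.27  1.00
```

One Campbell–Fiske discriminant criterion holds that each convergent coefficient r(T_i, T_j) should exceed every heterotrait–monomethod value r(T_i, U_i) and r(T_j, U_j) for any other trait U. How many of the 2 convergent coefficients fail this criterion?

0

Checking each validity diagonal entry against its comparison values:
Agr (methods 1·2): 0.70 vs {0.30, 0.27} → pass.
BD (methods 1·2): 0.69 vs {0.30, 0.27} → pass.
0 of 2 fail.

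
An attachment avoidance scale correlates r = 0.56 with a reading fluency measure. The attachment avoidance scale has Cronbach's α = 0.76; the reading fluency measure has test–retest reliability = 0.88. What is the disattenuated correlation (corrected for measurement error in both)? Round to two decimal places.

r_true = r_obs / √(r_xx · r_yy) = 0.56 / √(0.76 × 0.88) = 0.56 / √0.6688 = 0.56 / 0.8178 ≈ 0.68.

0.68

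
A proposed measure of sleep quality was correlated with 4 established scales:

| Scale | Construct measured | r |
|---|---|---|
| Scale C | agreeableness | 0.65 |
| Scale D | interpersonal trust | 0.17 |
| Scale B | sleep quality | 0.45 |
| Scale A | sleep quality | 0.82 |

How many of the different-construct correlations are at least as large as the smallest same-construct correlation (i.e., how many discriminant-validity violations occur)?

1

Convergent (same construct = sleep quality): Scale B, Scale A.
Smallest convergent = 0.45. Discriminant values: 0.65, 0.17; count ≥ 0.45 → 1.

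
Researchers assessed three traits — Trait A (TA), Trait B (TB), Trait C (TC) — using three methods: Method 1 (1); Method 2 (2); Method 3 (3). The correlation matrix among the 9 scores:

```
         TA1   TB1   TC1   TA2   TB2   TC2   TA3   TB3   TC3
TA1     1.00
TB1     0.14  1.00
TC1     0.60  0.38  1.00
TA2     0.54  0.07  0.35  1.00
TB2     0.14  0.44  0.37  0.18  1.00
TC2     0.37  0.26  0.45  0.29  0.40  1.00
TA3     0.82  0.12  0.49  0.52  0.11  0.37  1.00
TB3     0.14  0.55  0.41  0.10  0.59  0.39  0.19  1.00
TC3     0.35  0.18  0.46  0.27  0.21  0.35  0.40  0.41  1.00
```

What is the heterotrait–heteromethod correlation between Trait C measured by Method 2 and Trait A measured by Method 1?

0.37

Different traits and methods: r(TC2, TA1) = 0.37.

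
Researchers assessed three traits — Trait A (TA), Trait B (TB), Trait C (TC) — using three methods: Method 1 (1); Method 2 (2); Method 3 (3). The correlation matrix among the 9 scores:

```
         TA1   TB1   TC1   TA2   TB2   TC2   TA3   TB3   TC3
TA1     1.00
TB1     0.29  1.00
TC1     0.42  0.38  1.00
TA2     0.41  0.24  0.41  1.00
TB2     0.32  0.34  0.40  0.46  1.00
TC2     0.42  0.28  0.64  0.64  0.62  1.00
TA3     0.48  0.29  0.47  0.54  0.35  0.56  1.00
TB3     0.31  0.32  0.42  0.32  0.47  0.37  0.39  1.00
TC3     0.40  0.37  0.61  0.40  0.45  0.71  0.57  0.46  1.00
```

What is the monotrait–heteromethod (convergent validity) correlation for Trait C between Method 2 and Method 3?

0.71

Same trait (TC), different methods: r(TC2, TC3) = 0.71.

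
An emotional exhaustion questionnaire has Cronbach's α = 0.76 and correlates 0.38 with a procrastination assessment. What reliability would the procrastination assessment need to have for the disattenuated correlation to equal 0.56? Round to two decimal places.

r_true = r_obs / √(r_xx · r_yy) ⇒ 0.56 = 0.38 / √(0.76 · r_yy).
√(0.76 · r_yy) = 0.38 / 0.56 = 0.6786; 0.76 · r_yy = 0.4605; r_yy = 0.4605 / 0.76 ≈ 0.61.

0.61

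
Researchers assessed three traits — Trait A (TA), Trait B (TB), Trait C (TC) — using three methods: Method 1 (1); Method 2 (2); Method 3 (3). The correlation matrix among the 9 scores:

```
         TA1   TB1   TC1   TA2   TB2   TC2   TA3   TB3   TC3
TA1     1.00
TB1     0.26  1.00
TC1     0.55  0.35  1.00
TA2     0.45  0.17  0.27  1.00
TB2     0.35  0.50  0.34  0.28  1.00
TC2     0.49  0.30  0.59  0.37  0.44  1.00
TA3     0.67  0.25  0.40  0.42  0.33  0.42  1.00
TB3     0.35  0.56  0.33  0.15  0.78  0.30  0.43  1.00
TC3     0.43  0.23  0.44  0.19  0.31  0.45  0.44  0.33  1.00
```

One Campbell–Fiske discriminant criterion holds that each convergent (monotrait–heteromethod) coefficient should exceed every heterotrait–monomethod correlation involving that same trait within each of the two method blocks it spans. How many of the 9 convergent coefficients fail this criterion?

Convergent coefficients and their comparison sets:
TA (methods 1·2): 0.45 vs {0.26, 0.28, 0.55, 0.37} → fail.
TA (methods 1·3): 0.67 vs {0.26, 0.43, 0.55, 0.44} → pass.
TA (methods 2·3): 0.42 vs {0.28, 0.43, 0.37, 0.44} → fail.
TB (methods 1·2): 0.50 vs {0.26, 0.28, 0.35, 0.44} → pass.
TB (methods 1·3): 0.56 vs {0.26, 0.43, 0.35, 0.33} → pass.
TB (methods 2·3): 0.78 vs {0.28, 0.43, 0.44, 0.33} → pass.
TC (methods 1·2): 0.59 vs {0.55, 0.37, 0.35, 0.44} → pass.
TC (methods 1·3): 0.44 vs {0.55, 0.44, 0.35, 0.33} → fail.
TC (methods 2·3): 0.45 vs {0.37, 0.44, 0.44, 0.33} → pass.
3 of 9 fail.

3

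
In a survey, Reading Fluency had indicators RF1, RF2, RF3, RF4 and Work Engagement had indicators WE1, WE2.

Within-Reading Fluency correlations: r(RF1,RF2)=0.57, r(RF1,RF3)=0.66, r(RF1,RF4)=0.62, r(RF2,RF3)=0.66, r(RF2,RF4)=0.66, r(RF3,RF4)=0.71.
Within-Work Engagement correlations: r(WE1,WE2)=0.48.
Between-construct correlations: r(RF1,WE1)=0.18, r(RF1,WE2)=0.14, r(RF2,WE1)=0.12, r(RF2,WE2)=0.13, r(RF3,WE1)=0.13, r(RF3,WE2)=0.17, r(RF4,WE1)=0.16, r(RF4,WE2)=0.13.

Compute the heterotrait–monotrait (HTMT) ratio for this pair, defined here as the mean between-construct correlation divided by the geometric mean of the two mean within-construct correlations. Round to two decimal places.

0.26

Between-construct mean = 1.16/8 = 0.1450.
Mean within-RF = 3.88/6 = 0.6467; mean within-WE = 0.48/1 = 0.4800.
Geometric mean = √(0.6467 × 0.4800) = 0.5571.
HTMT = 0.1450 / 0.5571 = 0.26.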